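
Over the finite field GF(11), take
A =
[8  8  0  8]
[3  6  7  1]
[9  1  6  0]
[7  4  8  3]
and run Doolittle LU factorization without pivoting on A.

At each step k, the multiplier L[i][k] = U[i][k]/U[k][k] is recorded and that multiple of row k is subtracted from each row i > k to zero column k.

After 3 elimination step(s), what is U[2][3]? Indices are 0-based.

U[2][3] = 4

Step 1: pivot at (0,0) is 8.
  row1 ← row1 − (10)·row0  ⇒  L[1][0]=10, U row1=(0, 3, 7, 9)
  row2 ← row2 − (8)·row0  ⇒  L[2][0]=8, U row2=(0, 3, 6, 2)
  row3 ← row3 − (5)·row0  ⇒  L[3][0]=5, U row3=(0, 8, 8, 7)
Step 2: pivot at (1,1) is 3.
  row2 ← row2 − (1)·row1  ⇒  L[2][1]=1, U row2=(0, 0, 10, 4)
  row3 ← row3 − (10)·row1  ⇒  L[3][1]=10, U row3=(0, 0, 4, 5)
Step 3: pivot at (2,2) is 10.
  row3 ← row3 − (7)·row2  ⇒  L[3][2]=7, U row3=(0, 0, 0, 10)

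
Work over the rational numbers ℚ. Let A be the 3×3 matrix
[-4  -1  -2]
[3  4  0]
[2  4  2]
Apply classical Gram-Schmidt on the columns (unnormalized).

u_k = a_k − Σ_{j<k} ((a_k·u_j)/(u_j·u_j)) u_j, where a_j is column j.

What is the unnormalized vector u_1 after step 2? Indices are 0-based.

Step 1: u_0 = a_0 = (-4, 3, 2).
Step 2: u_1 = a_1 − (24/29)·u_0 = (67/29, 44/29, 68/29).

u_1 = (67/29, 44/29, 68/29)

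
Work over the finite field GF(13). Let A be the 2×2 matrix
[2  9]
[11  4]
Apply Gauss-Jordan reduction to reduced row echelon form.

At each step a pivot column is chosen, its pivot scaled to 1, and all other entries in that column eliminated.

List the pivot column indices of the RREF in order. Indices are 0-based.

[1] R0 /= 2  ⇒  (1, 11)
     R1 -= 11·R0  ⇒  (0, 0)
column 1 empty below row 1

pivot columns: 0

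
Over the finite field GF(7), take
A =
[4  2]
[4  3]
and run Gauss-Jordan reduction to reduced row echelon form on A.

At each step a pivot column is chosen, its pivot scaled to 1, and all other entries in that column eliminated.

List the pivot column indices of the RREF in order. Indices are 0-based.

pivot columns: 0, 1

[1] R0 /= 4  ⇒  (1, 4)
     R1 -= 4·R0  ⇒  (0, 1)
[2] R1 /= 1  ⇒  (0, 1)
     R0 -= 4·R1  ⇒  (1, 0)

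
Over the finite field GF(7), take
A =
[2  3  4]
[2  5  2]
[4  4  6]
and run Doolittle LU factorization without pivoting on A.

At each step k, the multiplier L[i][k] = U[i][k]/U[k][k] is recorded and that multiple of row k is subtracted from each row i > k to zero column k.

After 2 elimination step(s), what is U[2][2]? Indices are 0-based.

U[2][2] = 3

k=0: U[0][0]=2
  eliminate (1,0): mult=1, new row 1: (0, 2, 5); set L[1][0]=1
  eliminate (2,0): mult=2, new row 2: (0, 5, 5); set L[2][0]=2
k=1: U[1][1]=2
  eliminate (2,1): mult=6, new row 2: (0, 0, 3); set L[2][1]=6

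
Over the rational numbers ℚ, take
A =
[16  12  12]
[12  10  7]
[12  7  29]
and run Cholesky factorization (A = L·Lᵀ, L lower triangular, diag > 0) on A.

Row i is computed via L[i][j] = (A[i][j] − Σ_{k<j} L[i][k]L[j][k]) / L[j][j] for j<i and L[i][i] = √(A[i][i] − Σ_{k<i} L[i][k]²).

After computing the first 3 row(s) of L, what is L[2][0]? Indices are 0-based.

Step 1: L[0][0] = √(16) = 4.
  L[1][0] = (12) / L[0][0] = 3.
Step 2: L[1][1] = √(1) = 1.
  L[2][0] = (12) / L[0][0] = 3.
  L[2][1] = (-2) / L[1][1] = -2.
Step 3: L[2][2] = √(16) = 4.

L[2][0] = 3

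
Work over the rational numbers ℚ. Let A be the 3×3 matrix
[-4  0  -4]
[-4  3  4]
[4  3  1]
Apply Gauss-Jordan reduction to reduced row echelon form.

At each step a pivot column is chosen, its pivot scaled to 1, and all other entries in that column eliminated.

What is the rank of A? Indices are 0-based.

step 1: normalize row 0 (÷-4) = (1, 0, 1)
  row 1: subtract -4×row0 = (0, 3, 8)
  row 2: subtract 4×row0 = (0, 3, -3)
step 2: normalize row 1 (÷3) = (0, 1, 8/3)
  row 2: subtract 3×row1 = (0, 0, -11)
step 3: normalize row 2 (÷-11) = (0, 0, 1)
  row 0: subtract 1×row2 = (1, 0, 0)
  row 1: subtract 8/3×row2 = (0, 1, 0)

rank = 3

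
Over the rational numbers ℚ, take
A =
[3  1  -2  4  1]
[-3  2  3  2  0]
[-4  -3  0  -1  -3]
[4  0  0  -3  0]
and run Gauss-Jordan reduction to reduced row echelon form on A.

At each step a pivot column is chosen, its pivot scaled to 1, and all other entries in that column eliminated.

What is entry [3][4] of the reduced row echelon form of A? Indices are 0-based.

[1] R0 /= 3  ⇒  (1, 1/3, -2/3, 4/3, 1/3)
     R1 -= -3·R0  ⇒  (0, 3, 1, 6, 1)
     R2 -= -4·R0  ⇒  (0, -5/3, -8/3, 13/3, -5/3)
     R3 -= 4·R0  ⇒  (0, -4/3, 8/3, -25/3, -4/3)
[2] R1 /= 3  ⇒  (0, 1, 1/3, 2, 1/3)
     R0 -= 1/3·R1  ⇒  (1, 0, -7/9, 2/3, 2/9)
     R2 -= -5/3·R1  ⇒  (0, 0, -19/9, 23/3, -10/9)
     R3 -= -4/3·R1  ⇒  (0, 0, 28/9, -17/3, -8/9)
[3] R2 /= -19/9  ⇒  (0, 0, 1, -69/19, 10/19)
     R0 -= -7/9·R2  ⇒  (1, 0, 0, -41/19, 12/19)
     R1 -= 1/3·R2  ⇒  (0, 1, 0, 61/19, 3/19)
     R3 -= 28/9·R2  ⇒  (0, 0, 0, 107/19, -48/19)
[4] R3 /= 107/19  ⇒  (0, 0, 0, 1, -48/107)
     R0 -= -41/19·R3  ⇒  (1, 0, 0, 0, -36/107)
     R1 -= 61/19·R3  ⇒  (0, 1, 0, 0, 171/107)
     R2 -= -69/19·R3  ⇒  (0, 0, 1, 0, -118/107)

M[3][4] = -48/107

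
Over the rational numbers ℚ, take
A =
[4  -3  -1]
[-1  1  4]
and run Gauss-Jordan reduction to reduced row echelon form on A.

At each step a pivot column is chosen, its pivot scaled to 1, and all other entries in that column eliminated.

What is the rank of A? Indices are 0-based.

[1] R0 /= 4  ⇒  (1, -3/4, -1/4)
     R1 -= -1·R0  ⇒  (0, 1/4, 15/4)
[2] R1 /= 1/4  ⇒  (0, 1, 15)
     R0 -= -3/4·R1  ⇒  (1, 0, 11)

rank = 2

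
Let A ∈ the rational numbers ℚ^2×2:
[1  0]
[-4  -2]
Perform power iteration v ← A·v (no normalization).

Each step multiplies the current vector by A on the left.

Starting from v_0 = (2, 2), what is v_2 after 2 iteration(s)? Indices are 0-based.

v_0 = (2, 2).
v_1 = A·v_0 = (2, -12).
v_2 = A·v_1 = (2, 16).

v_2 = (2, 16)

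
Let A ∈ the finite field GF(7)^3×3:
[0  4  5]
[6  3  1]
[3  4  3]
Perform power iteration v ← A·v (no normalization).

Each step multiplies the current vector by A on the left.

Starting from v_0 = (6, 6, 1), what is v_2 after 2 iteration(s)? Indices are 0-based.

v_0 = (6, 6, 1).
v_1 = A·v_0 = (1, 6, 3).
v_2 = A·v_1 = (4, 6, 1).

v_2 = (4, 6, 1)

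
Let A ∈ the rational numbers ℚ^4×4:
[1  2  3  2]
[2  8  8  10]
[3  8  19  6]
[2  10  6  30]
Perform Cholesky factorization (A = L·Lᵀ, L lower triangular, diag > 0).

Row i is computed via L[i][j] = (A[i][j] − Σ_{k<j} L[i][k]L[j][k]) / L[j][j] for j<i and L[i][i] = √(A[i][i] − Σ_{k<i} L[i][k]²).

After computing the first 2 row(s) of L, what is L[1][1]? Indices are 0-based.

L[1][1] = 2

Step 1: L[0][0] = √(1) = 1.
  L[1][0] = (2) / L[0][0] = 2.
Step 2: L[1][1] = √(4) = 2.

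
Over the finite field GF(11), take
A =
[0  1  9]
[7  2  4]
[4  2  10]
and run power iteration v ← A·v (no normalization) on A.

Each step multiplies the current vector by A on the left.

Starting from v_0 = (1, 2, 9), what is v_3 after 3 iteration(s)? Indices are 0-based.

v_0 = (1, 2, 9).
v_1 = A·v_0 = (6, 3, 10).
v_2 = A·v_1 = (5, 0, 9).
v_3 = A·v_2 = (4, 5, 0).

v_3 = (4, 5, 0)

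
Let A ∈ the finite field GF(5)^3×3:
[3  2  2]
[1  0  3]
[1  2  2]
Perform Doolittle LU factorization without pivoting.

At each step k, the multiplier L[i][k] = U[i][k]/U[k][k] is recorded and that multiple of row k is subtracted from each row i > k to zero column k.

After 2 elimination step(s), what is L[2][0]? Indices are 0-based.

L[2][0] = 2

Step 1: pivot at (0,0) is 3.
  row1 ← row1 − (2)·row0  ⇒  L[1][0]=2, U row1=(0, 1, 4)
  row2 ← row2 − (2)·row0  ⇒  L[2][0]=2, U row2=(0, 3, 3)
Step 2: pivot at (1,1) is 1.
  row2 ← row2 − (3)·row1  ⇒  L[2][1]=3, U row2=(0, 0, 1)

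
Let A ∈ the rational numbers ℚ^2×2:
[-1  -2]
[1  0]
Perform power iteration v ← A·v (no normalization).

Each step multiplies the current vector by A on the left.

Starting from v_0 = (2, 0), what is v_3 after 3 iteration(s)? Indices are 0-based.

v_3 = (6, -2)

v_0 = (2, 0).
v_1 = A·v_0 = (-2, 2).
v_2 = A·v_1 = (-2, -2).
v_3 = A·v_2 = (6, -2).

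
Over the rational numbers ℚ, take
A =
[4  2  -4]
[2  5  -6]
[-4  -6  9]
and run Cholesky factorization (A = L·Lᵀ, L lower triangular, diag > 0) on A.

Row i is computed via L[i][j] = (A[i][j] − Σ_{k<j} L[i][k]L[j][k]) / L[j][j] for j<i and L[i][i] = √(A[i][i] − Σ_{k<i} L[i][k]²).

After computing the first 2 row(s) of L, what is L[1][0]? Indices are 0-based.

L[1][0] = 1

Step 1: L[0][0] = √(4) = 2.
  L[1][0] = (2) / L[0][0] = 1.
Step 2: L[1][1] = √(4) = 2.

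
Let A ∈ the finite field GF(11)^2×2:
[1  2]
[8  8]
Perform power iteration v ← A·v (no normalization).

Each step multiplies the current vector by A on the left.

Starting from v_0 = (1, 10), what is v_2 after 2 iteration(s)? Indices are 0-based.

v_2 = (10, 3)

v_0 = (1, 10).
v_1 = A·v_0 = (10, 0).
v_2 = A·v_1 = (10, 3).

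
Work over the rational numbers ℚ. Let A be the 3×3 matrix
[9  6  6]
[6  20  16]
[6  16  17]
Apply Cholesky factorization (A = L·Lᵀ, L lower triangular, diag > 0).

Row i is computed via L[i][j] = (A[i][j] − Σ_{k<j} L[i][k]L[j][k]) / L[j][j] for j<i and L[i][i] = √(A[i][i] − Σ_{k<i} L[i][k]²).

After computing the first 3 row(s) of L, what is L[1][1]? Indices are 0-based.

Step 1: L[0][0] = √(9) = 3.
  L[1][0] = (6) / L[0][0] = 2.
Step 2: L[1][1] = √(16) = 4.
  L[2][0] = (6) / L[0][0] = 2.
  L[2][1] = (12) / L[1][1] = 3.
Step 3: L[2][2] = √(4) = 2.

L[1][1] = 4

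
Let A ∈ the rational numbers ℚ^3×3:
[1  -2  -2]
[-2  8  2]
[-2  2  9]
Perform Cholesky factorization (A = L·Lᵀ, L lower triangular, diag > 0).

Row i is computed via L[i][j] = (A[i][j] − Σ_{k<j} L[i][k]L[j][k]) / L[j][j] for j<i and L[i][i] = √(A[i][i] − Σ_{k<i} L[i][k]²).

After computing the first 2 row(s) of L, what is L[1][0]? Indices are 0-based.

L[1][0] = -2

Step 1: L[0][0] = √(1) = 1.
  L[1][0] = (-2) / L[0][0] = -2.
Step 2: L[1][1] = √(4) = 2.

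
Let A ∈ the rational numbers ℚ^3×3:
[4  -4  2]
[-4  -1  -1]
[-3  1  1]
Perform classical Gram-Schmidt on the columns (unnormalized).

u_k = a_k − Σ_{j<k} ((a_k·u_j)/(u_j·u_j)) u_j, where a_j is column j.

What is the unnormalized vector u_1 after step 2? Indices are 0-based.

u_1 = (-104/41, -101/41, -4/41)

Step 1: u_0 = a_0 = (4, -4, -3).
Step 2: u_1 = a_1 − (-15/41)·u_0 = (-104/41, -101/41, -4/41).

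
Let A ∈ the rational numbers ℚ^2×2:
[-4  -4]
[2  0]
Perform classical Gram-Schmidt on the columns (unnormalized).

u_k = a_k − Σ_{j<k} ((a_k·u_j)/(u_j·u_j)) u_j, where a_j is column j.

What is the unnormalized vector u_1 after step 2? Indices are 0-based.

u_1 = (-4/5, -8/5)

Step 1: u_0 = a_0 = (-4, 2).
Step 2: u_1 = a_1 − (4/5)·u_0 = (-4/5, -8/5).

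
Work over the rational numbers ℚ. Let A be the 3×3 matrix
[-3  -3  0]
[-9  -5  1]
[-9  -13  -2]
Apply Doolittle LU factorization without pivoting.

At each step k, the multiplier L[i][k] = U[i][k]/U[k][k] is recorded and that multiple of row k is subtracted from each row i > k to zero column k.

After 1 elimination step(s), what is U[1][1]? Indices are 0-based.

[col 0] pivot -3
  R1 -= 3*R0 → (0, 4, 1)  (L[1][0] := 3)
  R2 -= 3*R0 → (0, -4, -2)  (L[2][0] := 3)

U[1][1] = 4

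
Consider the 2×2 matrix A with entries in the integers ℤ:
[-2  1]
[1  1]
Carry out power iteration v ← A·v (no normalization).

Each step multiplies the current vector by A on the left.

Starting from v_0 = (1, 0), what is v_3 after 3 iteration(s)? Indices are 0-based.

v_3 = (-11, 4)

v_0 = (1, 0).
v_1 = A·v_0 = (-2, 1).
v_2 = A·v_1 = (5, -1).
v_3 = A·v_2 = (-11, 4).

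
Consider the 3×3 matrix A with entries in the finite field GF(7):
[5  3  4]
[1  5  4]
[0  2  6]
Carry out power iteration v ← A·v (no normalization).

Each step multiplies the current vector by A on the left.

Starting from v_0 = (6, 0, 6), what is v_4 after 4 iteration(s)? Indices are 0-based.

v_4 = (1, 2, 4)

v_0 = (6, 0, 6).
v_1 = A·v_0 = (5, 2, 1).
v_2 = A·v_1 = (0, 5, 3).
v_3 = A·v_2 = (6, 2, 0).
v_4 = A·v_3 = (1, 2, 4).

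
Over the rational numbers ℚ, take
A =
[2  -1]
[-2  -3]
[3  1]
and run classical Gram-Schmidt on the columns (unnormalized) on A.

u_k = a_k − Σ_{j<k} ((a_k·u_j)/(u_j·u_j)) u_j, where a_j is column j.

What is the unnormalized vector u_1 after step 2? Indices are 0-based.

Step 1: u_0 = a_0 = (2, -2, 3).
Step 2: u_1 = a_1 − (7/17)·u_0 = (-31/17, -37/17, -4/17).

u_1 = (-31/17, -37/17, -4/17)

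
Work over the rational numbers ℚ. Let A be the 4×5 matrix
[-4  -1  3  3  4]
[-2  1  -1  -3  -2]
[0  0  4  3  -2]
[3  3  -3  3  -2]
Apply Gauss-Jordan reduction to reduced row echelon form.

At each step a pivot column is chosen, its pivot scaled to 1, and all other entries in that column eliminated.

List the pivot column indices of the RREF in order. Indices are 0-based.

pivot columns: 0, 1, 2, 3

[1] R0 /= -4  ⇒  (1, 1/4, -3/4, -3/4, -1)
     R1 -= -2·R0  ⇒  (0, 3/2, -5/2, -9/2, -4)
     R3 -= 3·R0  ⇒  (0, 9/4, -3/4, 21/4, 1)
[2] R1 /= 3/2  ⇒  (0, 1, -5/3, -3, -8/3)
     R0 -= 1/4·R1  ⇒  (1, 0, -1/3, 0, -1/3)
     R3 -= 9/4·R1  ⇒  (0, 0, 3, 12, 7)
[3] R2 /= 4  ⇒  (0, 0, 1, 3/4, -1/2)
     R0 -= -1/3·R2  ⇒  (1, 0, 0, 1/4, -1/2)
     R1 -= -5/3·R2  ⇒  (0, 1, 0, -7/4, -7/2)
     R3 -= 3·R2  ⇒  (0, 0, 0, 39/4, 17/2)
[4] R3 /= 39/4  ⇒  (0, 0, 0, 1, 34/39)
     R0 -= 1/4·R3  ⇒  (1, 0, 0, 0, -28/39)
     R1 -= -7/4·R3  ⇒  (0, 1, 0, 0, -77/39)
     R2 -= 3/4·R3  ⇒  (0, 0, 1, 0, -15/13)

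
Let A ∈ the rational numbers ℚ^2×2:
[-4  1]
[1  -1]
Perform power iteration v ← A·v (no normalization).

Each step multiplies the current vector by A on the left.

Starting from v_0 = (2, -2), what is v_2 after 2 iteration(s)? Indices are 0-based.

v_2 = (44, -14)

v_0 = (2, -2).
v_1 = A·v_0 = (-10, 4).
v_2 = A·v_1 = (44, -14).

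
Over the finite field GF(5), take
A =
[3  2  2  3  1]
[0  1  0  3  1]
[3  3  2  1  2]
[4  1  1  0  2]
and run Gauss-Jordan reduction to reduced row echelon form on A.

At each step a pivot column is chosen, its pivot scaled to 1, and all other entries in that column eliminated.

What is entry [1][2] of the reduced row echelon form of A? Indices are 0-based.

step 1: normalize row 0 (÷3) = (1, 4, 4, 1, 2)
  row 2: subtract 3×row0 = (0, 1, 0, 3, 1)
  row 3: subtract 4×row0 = (0, 0, 0, 1, 4)
step 2: normalize row 1 (÷1) = (0, 1, 0, 3, 1)
  row 0: subtract 4×row1 = (1, 0, 4, 4, 3)
  row 2: subtract 1×row1 = (0, 0, 0, 0, 0)
skip col 2 (zero from row 2)
step 3: exchange rows 2,3
step 3: normalize row 2 (÷1) = (0, 0, 0, 1, 4)
  row 0: subtract 4×row2 = (1, 0, 4, 0, 2)
  row 1: subtract 3×row2 = (0, 1, 0, 0, 4)
skip col 4 (zero from row 3)

M[1][2] = 0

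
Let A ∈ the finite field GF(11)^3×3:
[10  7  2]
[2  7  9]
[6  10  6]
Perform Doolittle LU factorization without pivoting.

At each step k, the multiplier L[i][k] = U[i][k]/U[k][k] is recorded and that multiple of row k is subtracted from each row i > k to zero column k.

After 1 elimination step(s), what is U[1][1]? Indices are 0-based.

Step 1: pivot at (0,0) is 10.
  row1 ← row1 − (9)·row0  ⇒  L[1][0]=9, U row1=(0, 10, 2)
  row2 ← row2 − (5)·row0  ⇒  L[2][0]=5, U row2=(0, 8, 7)

U[1][1] = 10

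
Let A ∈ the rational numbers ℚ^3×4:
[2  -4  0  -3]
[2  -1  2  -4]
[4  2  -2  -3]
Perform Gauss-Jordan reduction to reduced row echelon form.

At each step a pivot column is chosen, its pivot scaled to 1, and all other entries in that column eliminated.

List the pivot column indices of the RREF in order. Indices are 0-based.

step 1: normalize row 0 (÷2) = (1, -2, 0, -3/2)
  row 1: subtract 2×row0 = (0, 3, 2, -1)
  row 2: subtract 4×row0 = (0, 10, -2, 3)
step 2: normalize row 1 (÷3) = (0, 1, 2/3, -1/3)
  row 0: subtract -2×row1 = (1, 0, 4/3, -13/6)
  row 2: subtract 10×row1 = (0, 0, -26/3, 19/3)
step 3: normalize row 2 (÷-26/3) = (0, 0, 1, -19/26)
  row 0: subtract 4/3×row2 = (1, 0, 0, -31/26)
  row 1: subtract 2/3×row2 = (0, 1, 0, 2/13)

pivot columns: 0, 1, 2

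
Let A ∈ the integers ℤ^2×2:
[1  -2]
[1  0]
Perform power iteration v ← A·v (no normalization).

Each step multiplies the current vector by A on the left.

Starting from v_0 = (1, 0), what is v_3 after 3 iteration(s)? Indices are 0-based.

v_0 = (1, 0).
v_1 = A·v_0 = (1, 1).
v_2 = A·v_1 = (-1, 1).
v_3 = A·v_2 = (-3, -1).

v_3 = (-3, -1)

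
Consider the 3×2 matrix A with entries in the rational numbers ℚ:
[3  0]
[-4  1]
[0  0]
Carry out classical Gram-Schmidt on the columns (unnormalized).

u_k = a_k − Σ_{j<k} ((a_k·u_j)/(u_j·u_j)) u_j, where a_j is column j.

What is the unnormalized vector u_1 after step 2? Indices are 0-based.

Step 1: u_0 = a_0 = (3, -4, 0).
Step 2: u_1 = a_1 − (-4/25)·u_0 = (12/25, 9/25, 0).

u_1 = (12/25, 9/25, 0)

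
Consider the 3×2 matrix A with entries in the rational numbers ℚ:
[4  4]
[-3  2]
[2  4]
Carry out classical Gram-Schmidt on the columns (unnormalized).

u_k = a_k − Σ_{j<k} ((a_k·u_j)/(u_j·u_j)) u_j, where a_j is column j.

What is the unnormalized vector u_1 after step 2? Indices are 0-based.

Step 1: u_0 = a_0 = (4, -3, 2).
Step 2: u_1 = a_1 − (18/29)·u_0 = (44/29, 112/29, 80/29).

u_1 = (44/29, 112/29, 80/29)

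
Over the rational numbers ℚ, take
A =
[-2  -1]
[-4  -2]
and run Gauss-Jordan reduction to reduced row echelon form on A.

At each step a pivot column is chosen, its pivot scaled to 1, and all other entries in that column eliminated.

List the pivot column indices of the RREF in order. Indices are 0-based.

[1] R0 /= -2  ⇒  (1, 1/2)
     R1 -= -4·R0  ⇒  (0, 0)
column 1 empty below row 1

pivot columns: 0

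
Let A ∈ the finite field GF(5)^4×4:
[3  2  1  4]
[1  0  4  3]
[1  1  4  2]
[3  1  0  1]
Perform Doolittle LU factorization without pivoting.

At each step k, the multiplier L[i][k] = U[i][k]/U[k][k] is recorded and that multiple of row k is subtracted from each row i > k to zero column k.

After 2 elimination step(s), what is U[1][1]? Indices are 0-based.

U[1][1] = 1

[col 0] pivot 3
  R1 -= 2*R0 → (0, 1, 2, 0)  (L[1][0] := 2)
  R2 -= 2*R0 → (0, 2, 2, 4)  (L[2][0] := 2)
  R3 -= 1*R0 → (0, 4, 4, 2)  (L[3][0] := 1)
[col 1] pivot 1
  R2 -= 2*R1 → (0, 0, 3, 4)  (L[2][1] := 2)
  R3 -= 4*R1 → (0, 0, 1, 2)  (L[3][1] := 4)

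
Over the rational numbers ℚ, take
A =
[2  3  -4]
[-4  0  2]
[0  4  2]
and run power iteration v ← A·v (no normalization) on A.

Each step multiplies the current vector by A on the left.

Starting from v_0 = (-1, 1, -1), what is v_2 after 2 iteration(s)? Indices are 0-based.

v_2 = (8, -16, 12)

v_0 = (-1, 1, -1).
v_1 = A·v_0 = (5, 2, 2).
v_2 = A·v_1 = (8, -16, 12).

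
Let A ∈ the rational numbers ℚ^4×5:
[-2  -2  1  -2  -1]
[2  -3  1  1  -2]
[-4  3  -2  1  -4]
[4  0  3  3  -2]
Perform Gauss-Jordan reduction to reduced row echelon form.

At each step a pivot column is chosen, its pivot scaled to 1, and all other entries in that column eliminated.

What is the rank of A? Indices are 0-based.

rank = 4

step 1: normalize row 0 (÷-2) = (1, 1, -1/2, 1, 1/2)
  row 1: subtract 2×row0 = (0, -5, 2, -1, -3)
  row 2: subtract -4×row0 = (0, 7, -4, 5, -2)
  row 3: subtract 4×row0 = (0, -4, 5, -1, -4)
step 2: normalize row 1 (÷-5) = (0, 1, -2/5, 1/5, 3/5)
  row 0: subtract 1×row1 = (1, 0, -1/10, 4/5, -1/10)
  row 2: subtract 7×row1 = (0, 0, -6/5, 18/5, -31/5)
  row 3: subtract -4×row1 = (0, 0, 17/5, -1/5, -8/5)
step 3: normalize row 2 (÷-6/5) = (0, 0, 1, -3, 31/6)
  row 0: subtract -1/10×row2 = (1, 0, 0, 1/2, 5/12)
  row 1: subtract -2/5×row2 = (0, 1, 0, -1, 8/3)
  row 3: subtract 17/5×row2 = (0, 0, 0, 10, -115/6)
step 4: normalize row 3 (÷10) = (0, 0, 0, 1, -23/12)
  row 0: subtract 1/2×row3 = (1, 0, 0, 0, 11/8)
  row 1: subtract -1×row3 = (0, 1, 0, 0, 3/4)
  row 2: subtract -3×row3 = (0, 0, 1, 0, -7/12)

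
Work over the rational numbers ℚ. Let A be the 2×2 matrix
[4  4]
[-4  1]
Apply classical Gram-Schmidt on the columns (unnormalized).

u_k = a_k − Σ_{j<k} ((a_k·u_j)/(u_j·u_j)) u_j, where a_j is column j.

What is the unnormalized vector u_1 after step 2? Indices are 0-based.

Step 1: u_0 = a_0 = (4, -4).
Step 2: u_1 = a_1 − (3/8)·u_0 = (5/2, 5/2).

u_1 = (5/2, 5/2)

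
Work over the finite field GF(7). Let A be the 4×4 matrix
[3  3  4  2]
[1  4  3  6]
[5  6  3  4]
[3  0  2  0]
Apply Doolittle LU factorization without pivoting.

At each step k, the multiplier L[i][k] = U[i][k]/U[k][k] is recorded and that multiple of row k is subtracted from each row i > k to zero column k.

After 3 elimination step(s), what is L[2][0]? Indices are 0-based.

[col 0] pivot 3
  R1 -= 5*R0 → (0, 3, 4, 3)  (L[1][0] := 5)
  R2 -= 4*R0 → (0, 1, 1, 3)  (L[2][0] := 4)
  R3 -= 1*R0 → (0, 4, 5, 5)  (L[3][0] := 1)
[col 1] pivot 3
  R2 -= 5*R1 → (0, 0, 2, 2)  (L[2][1] := 5)
  R3 -= 6*R1 → (0, 0, 2, 1)  (L[3][1] := 6)
[col 2] pivot 2
  R3 -= 1*R2 → (0, 0, 0, 6)  (L[3][2] := 1)

L[2][0] = 4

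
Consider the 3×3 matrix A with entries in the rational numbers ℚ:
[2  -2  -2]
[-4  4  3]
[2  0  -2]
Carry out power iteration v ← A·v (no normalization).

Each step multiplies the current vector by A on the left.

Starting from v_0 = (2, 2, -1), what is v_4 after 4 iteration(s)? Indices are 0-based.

v_0 = (2, 2, -1).
v_1 = A·v_0 = (2, -3, 6).
v_2 = A·v_1 = (-2, -2, -8).
v_3 = A·v_2 = (16, -24, 12).
v_4 = A·v_3 = (56, -124, 8).

v_4 = (56, -124, 8)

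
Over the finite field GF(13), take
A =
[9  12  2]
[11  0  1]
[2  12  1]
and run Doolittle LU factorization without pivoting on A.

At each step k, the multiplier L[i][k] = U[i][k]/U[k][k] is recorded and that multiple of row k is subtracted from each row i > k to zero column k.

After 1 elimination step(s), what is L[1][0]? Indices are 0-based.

L[1][0] = 7

k=0: U[0][0]=9
  eliminate (1,0): mult=7, new row 1: (0, 7, 0); set L[1][0]=7
  eliminate (2,0): mult=6, new row 2: (0, 5, 2); set L[2][0]=6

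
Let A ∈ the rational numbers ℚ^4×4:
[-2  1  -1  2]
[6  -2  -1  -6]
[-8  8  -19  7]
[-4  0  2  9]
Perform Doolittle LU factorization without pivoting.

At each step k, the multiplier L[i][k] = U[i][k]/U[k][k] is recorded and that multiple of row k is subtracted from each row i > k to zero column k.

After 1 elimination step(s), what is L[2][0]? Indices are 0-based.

Step 1: pivot at (0,0) is -2.
  row1 ← row1 − (-3)·row0  ⇒  L[1][0]=-3, U row1=(0, 1, -4, 0)
  row2 ← row2 − (4)·row0  ⇒  L[2][0]=4, U row2=(0, 4, -15, -1)
  row3 ← row3 − (2)·row0  ⇒  L[3][0]=2, U row3=(0, -2, 4, 5)

L[2][0] = 4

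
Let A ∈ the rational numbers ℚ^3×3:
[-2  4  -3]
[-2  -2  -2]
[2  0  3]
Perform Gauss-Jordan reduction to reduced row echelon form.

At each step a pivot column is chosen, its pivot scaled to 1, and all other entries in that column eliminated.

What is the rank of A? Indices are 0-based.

rank = 3

[1] R0 /= -2  ⇒  (1, -2, 3/2)
     R1 -= -2·R0  ⇒  (0, -6, 1)
     R2 -= 2·R0  ⇒  (0, 4, 0)
[2] R1 /= -6  ⇒  (0, 1, -1/6)
     R0 -= -2·R1  ⇒  (1, 0, 7/6)
     R2 -= 4·R1  ⇒  (0, 0, 2/3)
[3] R2 /= 2/3  ⇒  (0, 0, 1)
     R0 -= 7/6·R2  ⇒  (1, 0, 0)
     R1 -= -1/6·R2  ⇒  (0, 1, 0)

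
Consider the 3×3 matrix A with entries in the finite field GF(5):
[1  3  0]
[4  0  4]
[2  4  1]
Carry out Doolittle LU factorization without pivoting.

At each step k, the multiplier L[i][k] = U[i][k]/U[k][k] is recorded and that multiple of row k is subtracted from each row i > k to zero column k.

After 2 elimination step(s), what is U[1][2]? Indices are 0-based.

k=0: U[0][0]=1
  eliminate (1,0): mult=4, new row 1: (0, 3, 4); set L[1][0]=4
  eliminate (2,0): mult=2, new row 2: (0, 3, 1); set L[2][0]=2
k=1: U[1][1]=3
  eliminate (2,1): mult=1, new row 2: (0, 0, 2); set L[2][1]=1

U[1][2] = 4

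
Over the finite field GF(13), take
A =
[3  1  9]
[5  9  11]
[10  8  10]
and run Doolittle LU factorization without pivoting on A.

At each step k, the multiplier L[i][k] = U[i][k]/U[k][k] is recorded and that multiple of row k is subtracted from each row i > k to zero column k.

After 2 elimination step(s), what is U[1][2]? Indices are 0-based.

k=0: U[0][0]=3
  eliminate (1,0): mult=6, new row 1: (0, 3, 9); set L[1][0]=6
  eliminate (2,0): mult=12, new row 2: (0, 9, 6); set L[2][0]=12
k=1: U[1][1]=3
  eliminate (2,1): mult=3, new row 2: (0, 0, 5); set L[2][1]=3

U[1][2] = 9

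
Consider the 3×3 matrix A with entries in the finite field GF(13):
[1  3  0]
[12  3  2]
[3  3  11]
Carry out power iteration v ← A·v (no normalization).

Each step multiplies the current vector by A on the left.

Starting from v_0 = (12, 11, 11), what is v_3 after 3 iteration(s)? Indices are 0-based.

v_0 = (12, 11, 11).
v_1 = A·v_0 = (6, 4, 8).
v_2 = A·v_1 = (5, 9, 1).
v_3 = A·v_2 = (6, 11, 1).

v_3 = (6, 11, 1)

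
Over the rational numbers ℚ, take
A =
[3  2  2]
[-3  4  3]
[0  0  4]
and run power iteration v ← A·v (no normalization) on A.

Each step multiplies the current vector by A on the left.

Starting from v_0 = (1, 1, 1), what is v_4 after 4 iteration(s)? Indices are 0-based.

v_4 = (529, -419, 256)

v_0 = (1, 1, 1).
v_1 = A·v_0 = (7, 4, 4).
v_2 = A·v_1 = (37, 7, 16).
v_3 = A·v_2 = (157, -35, 64).
v_4 = A·v_3 = (529, -419, 256).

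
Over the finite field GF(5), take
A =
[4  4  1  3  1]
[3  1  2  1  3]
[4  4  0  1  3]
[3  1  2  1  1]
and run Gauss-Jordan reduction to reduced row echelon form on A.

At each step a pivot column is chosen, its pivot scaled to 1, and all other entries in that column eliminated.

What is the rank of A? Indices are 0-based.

rank = 4

[1] R0 /= 4  ⇒  (1, 1, 4, 2, 4)
     R1 -= 3·R0  ⇒  (0, 3, 0, 0, 1)
     R2 -= 4·R0  ⇒  (0, 0, 4, 3, 2)
     R3 -= 3·R0  ⇒  (0, 3, 0, 0, 4)
[2] R1 /= 3  ⇒  (0, 1, 0, 0, 2)
     R0 -= 1·R1  ⇒  (1, 0, 4, 2, 2)
     R3 -= 3·R1  ⇒  (0, 0, 0, 0, 3)
[3] R2 /= 4  ⇒  (0, 0, 1, 2, 3)
     R0 -= 4·R2  ⇒  (1, 0, 0, 4, 0)
column 3 empty below row 3
[4] R3 /= 3  ⇒  (0, 0, 0, 0, 1)
     R1 -= 2·R3  ⇒  (0, 1, 0, 0, 0)
     R2 -= 3·R3  ⇒  (0, 0, 1, 2, 0)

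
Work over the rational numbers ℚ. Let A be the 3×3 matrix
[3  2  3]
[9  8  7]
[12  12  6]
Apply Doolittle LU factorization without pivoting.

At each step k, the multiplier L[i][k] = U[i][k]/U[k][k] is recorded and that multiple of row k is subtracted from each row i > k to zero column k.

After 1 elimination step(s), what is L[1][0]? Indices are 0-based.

L[1][0] = 3

[col 0] pivot 3
  R1 -= 3*R0 → (0, 2, -2)  (L[1][0] := 3)
  R2 -= 4*R0 → (0, 4, -6)  (L[2][0] := 4)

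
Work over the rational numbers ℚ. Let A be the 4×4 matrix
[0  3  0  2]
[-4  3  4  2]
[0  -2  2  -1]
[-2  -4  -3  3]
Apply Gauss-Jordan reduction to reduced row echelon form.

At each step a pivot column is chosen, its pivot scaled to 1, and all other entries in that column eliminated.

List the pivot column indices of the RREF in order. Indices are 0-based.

pivot columns: 0, 1, 2, 3

pivot(0,0): swap R0↔R1
pivot(0,0)=-4: scale R0 → (1, -3/4, -1, -1/2)
  clear (3,0): R3 −= (-2)R0 → (0, -11/2, -5, 2)
pivot(1,1)=3: scale R1 → (0, 1, 0, 2/3)
  clear (0,1): R0 −= (-3/4)R1 → (1, 0, -1, 0)
  clear (2,1): R2 −= (-2)R1 → (0, 0, 2, 1/3)
  clear (3,1): R3 −= (-11/2)R1 → (0, 0, -5, 17/3)
pivot(2,2)=2: scale R2 → (0, 0, 1, 1/6)
  clear (0,2): R0 −= (-1)R2 → (1, 0, 0, 1/6)
  clear (3,2): R3 −= (-5)R2 → (0, 0, 0, 13/2)
pivot(3,3)=13/2: scale R3 → (0, 0, 0, 1)
  clear (0,3): R0 −= (1/6)R3 → (1, 0, 0, 0)
  clear (1,3): R1 −= (2/3)R3 → (0, 1, 0, 0)
  clear (2,3): R2 −= (1/6)R3 → (0, 0, 1, 0)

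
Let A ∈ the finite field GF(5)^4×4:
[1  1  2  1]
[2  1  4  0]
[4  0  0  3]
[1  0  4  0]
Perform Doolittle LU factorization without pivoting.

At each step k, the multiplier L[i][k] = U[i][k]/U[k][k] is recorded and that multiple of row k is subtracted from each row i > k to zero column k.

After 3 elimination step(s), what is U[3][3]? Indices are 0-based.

U[3][3] = 4

Step 1: pivot at (0,0) is 1.
  row1 ← row1 − (2)·row0  ⇒  L[1][0]=2, U row1=(0, 4, 0, 3)
  row2 ← row2 − (4)·row0  ⇒  L[2][0]=4, U row2=(0, 1, 2, 4)
  row3 ← row3 − (1)·row0  ⇒  L[3][0]=1, U row3=(0, 4, 2, 4)
Step 2: pivot at (1,1) is 4.
  row2 ← row2 − (4)·row1  ⇒  L[2][1]=4, U row2=(0, 0, 2, 2)
  row3 ← row3 − (1)·row1  ⇒  L[3][1]=1, U row3=(0, 0, 2, 1)
Step 3: pivot at (2,2) is 2.
  row3 ← row3 − (1)·row2  ⇒  L[3][2]=1, U row3=(0, 0, 0, 4)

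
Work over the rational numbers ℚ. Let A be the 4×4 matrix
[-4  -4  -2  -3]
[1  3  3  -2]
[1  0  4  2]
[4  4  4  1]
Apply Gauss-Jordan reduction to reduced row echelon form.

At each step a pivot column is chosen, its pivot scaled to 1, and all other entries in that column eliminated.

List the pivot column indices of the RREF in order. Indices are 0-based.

pivot(0,0)=-4: scale R0 → (1, 1, 1/2, 3/4)
  clear (1,0): R1 −= (1)R0 → (0, 2, 5/2, -11/4)
  clear (2,0): R2 −= (1)R0 → (0, -1, 7/2, 5/4)
  clear (3,0): R3 −= (4)R0 → (0, 0, 2, -2)
pivot(1,1)=2: scale R1 → (0, 1, 5/4, -11/8)
  clear (0,1): R0 −= (1)R1 → (1, 0, -3/4, 17/8)
  clear (2,1): R2 −= (-1)R1 → (0, 0, 19/4, -1/8)
pivot(2,2)=19/4: scale R2 → (0, 0, 1, -1/38)
  clear (0,2): R0 −= (-3/4)R2 → (1, 0, 0, 40/19)
  clear (1,2): R1 −= (5/4)R2 → (0, 1, 0, -51/38)
  clear (3,2): R3 −= (2)R2 → (0, 0, 0, -37/19)
pivot(3,3)=-37/19: scale R3 → (0, 0, 0, 1)
  clear (0,3): R0 −= (40/19)R3 → (1, 0, 0, 0)
  clear (1,3): R1 −= (-51/38)R3 → (0, 1, 0, 0)
  clear (2,3): R2 −= (-1/38)R3 → (0, 0, 1, 0)

pivot columns: 0, 1, 2, 3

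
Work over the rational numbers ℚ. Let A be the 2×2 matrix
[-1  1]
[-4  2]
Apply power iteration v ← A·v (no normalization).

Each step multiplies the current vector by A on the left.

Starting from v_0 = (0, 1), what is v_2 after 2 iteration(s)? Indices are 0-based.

v_0 = (0, 1).
v_1 = A·v_0 = (1, 2).
v_2 = A·v_1 = (1, 0).

v_2 = (1, 0)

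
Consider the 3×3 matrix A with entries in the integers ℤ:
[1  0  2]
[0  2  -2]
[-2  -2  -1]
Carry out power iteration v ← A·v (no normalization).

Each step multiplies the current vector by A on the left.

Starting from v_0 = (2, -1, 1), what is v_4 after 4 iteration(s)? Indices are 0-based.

v_0 = (2, -1, 1).
v_1 = A·v_0 = (4, -4, -3).
v_2 = A·v_1 = (-2, -2, 3).
v_3 = A·v_2 = (4, -10, 5).
v_4 = A·v_3 = (14, -30, 7).

v_4 = (14, -30, 7)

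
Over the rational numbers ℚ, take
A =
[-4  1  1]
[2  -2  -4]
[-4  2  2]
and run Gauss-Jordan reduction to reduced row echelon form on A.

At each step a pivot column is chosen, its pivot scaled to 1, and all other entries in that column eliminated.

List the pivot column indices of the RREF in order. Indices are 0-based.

pivot columns: 0, 1, 2

step 1: normalize row 0 (÷-4) = (1, -1/4, -1/4)
  row 1: subtract 2×row0 = (0, -3/2, -7/2)
  row 2: subtract -4×row0 = (0, 1, 1)
step 2: normalize row 1 (÷-3/2) = (0, 1, 7/3)
  row 0: subtract -1/4×row1 = (1, 0, 1/3)
  row 2: subtract 1×row1 = (0, 0, -4/3)
step 3: normalize row 2 (÷-4/3) = (0, 0, 1)
  row 0: subtract 1/3×row2 = (1, 0, 0)
  row 1: subtract 7/3×row2 = (0, 1, 0)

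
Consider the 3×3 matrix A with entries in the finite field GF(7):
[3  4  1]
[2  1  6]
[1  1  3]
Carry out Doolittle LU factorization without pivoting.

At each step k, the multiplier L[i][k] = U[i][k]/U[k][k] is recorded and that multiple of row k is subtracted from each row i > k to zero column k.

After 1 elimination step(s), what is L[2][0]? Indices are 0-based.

L[2][0] = 5

Step 1: pivot at (0,0) is 3.
  row1 ← row1 − (3)·row0  ⇒  L[1][0]=3, U row1=(0, 3, 3)
  row2 ← row2 − (5)·row0  ⇒  L[2][0]=5, U row2=(0, 2, 5)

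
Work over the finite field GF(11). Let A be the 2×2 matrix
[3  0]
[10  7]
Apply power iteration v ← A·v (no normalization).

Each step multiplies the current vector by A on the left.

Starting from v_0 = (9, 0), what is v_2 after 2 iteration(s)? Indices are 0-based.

v_2 = (4, 9)

v_0 = (9, 0).
v_1 = A·v_0 = (5, 2).
v_2 = A·v_1 = (4, 9).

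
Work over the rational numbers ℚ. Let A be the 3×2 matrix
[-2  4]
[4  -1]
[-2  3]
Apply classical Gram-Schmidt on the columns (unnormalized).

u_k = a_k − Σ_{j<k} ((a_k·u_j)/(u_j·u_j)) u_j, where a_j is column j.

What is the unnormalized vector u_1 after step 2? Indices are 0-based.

Step 1: u_0 = a_0 = (-2, 4, -2).
Step 2: u_1 = a_1 − (-3/4)·u_0 = (5/2, 2, 3/2).

u_1 = (5/2, 2, 3/2)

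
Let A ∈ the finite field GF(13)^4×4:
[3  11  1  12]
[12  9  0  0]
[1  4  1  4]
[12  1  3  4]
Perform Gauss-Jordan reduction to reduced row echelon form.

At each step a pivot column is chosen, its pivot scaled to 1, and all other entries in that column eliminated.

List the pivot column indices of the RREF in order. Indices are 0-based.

pivot columns: 0, 1, 2, 3

[1] R0 /= 3  ⇒  (1, 8, 9, 4)
     R1 -= 12·R0  ⇒  (0, 4, 9, 4)
     R2 -= 1·R0  ⇒  (0, 9, 5, 0)
     R3 -= 12·R0  ⇒  (0, 9, 12, 8)
[2] R1 /= 4  ⇒  (0, 1, 12, 1)
     R0 -= 8·R1  ⇒  (1, 0, 4, 9)
     R2 -= 9·R1  ⇒  (0, 0, 1, 4)
     R3 -= 9·R1  ⇒  (0, 0, 8, 12)
[3] R2 /= 1  ⇒  (0, 0, 1, 4)
     R0 -= 4·R2  ⇒  (1, 0, 0, 6)
     R1 -= 12·R2  ⇒  (0, 1, 0, 5)
     R3 -= 8·R2  ⇒  (0, 0, 0, 6)
[4] R3 /= 6  ⇒  (0, 0, 0, 1)
     R0 -= 6·R3  ⇒  (1, 0, 0, 0)
     R1 -= 5·R3  ⇒  (0, 1, 0, 0)
     R2 -= 4·R3  ⇒  (0, 0, 1, 0)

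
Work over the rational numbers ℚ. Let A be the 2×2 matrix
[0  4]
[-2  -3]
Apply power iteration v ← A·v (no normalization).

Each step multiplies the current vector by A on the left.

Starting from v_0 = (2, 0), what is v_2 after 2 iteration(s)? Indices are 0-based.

v_0 = (2, 0).
v_1 = A·v_0 = (0, -4).
v_2 = A·v_1 = (-16, 12).

v_2 = (-16, 12)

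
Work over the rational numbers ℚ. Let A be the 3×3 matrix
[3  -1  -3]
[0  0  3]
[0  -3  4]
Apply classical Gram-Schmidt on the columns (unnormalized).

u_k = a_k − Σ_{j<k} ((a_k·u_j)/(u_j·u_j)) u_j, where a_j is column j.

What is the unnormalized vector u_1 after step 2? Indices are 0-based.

u_1 = (0, 0, -3)

Step 1: u_0 = a_0 = (3, 0, 0).
Step 2: u_1 = a_1 − (-1/3)·u_0 = (0, 0, -3).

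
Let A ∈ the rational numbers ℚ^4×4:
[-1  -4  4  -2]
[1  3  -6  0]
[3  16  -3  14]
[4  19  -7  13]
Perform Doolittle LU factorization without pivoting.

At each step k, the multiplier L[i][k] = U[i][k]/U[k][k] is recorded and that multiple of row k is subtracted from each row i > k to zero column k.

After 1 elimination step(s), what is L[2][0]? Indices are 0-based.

L[2][0] = -3

[col 0] pivot -1
  R1 -= -1*R0 → (0, -1, -2, -2)  (L[1][0] := -1)
  R2 -= -3*R0 → (0, 4, 9, 8)  (L[2][0] := -3)
  R3 -= -4*R0 → (0, 3, 9, 5)  (L[3][0] := -4)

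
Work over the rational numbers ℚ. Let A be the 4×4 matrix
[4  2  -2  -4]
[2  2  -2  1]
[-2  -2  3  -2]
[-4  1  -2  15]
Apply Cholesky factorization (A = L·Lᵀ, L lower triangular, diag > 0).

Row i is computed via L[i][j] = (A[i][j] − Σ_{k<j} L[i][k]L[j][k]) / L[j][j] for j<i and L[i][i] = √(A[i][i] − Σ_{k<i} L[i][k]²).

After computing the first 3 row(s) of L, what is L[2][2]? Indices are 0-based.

Step 1: L[0][0] = √(4) = 2.
  L[1][0] = (2) / L[0][0] = 1.
Step 2: L[1][1] = √(1) = 1.
  L[2][0] = (-2) / L[0][0] = -1.
  L[2][1] = (-1) / L[1][1] = -1.
Step 3: L[2][2] = √(1) = 1.

L[2][2] = 1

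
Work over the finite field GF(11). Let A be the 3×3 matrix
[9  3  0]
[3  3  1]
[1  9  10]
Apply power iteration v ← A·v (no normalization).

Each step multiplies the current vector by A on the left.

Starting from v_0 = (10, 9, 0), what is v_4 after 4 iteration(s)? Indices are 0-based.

v_4 = (8, 8, 9)

v_0 = (10, 9, 0).
v_1 = A·v_0 = (7, 2, 3).
v_2 = A·v_1 = (3, 8, 0).
v_3 = A·v_2 = (7, 0, 9).
v_4 = A·v_3 = (8, 8, 9).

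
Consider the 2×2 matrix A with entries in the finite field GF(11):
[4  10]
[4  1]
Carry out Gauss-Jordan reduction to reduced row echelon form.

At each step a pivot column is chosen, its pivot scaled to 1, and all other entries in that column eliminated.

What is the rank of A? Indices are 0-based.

rank = 2

step 1: normalize row 0 (÷4) = (1, 8)
  row 1: subtract 4×row0 = (0, 2)
step 2: normalize row 1 (÷2) = (0, 1)
  row 0: subtract 8×row1 = (1, 0)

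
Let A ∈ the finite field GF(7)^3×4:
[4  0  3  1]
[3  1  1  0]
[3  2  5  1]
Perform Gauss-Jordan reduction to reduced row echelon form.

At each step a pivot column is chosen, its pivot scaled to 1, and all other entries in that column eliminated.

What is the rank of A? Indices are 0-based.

rank = 2

pivot(0,0)=4: scale R0 → (1, 0, 6, 2)
  clear (1,0): R1 −= (3)R0 → (0, 1, 4, 1)
  clear (2,0): R2 −= (3)R0 → (0, 2, 1, 2)
pivot(1,1)=1: scale R1 → (0, 1, 4, 1)
  clear (2,1): R2 −= (2)R1 → (0, 0, 0, 0)
col 2: no nonzero at/below row 2; advance.
col 3: no nonzero at/below row 2; advance.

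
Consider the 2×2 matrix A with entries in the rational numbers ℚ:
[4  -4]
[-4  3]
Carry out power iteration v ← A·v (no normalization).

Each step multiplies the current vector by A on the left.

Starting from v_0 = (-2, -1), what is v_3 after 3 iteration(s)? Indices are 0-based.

v_3 = (-268, 237)

v_0 = (-2, -1).
v_1 = A·v_0 = (-4, 5).
v_2 = A·v_1 = (-36, 31).
v_3 = A·v_2 = (-268, 237).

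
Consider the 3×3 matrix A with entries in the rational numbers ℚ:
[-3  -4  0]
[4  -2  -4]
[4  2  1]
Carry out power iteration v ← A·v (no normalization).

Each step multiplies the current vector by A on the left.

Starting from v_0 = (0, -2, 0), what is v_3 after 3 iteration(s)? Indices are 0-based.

v_3 = (-40, -384, -44)

v_0 = (0, -2, 0).
v_1 = A·v_0 = (8, 4, -4).
v_2 = A·v_1 = (-40, 40, 36).
v_3 = A·v_2 = (-40, -384, -44).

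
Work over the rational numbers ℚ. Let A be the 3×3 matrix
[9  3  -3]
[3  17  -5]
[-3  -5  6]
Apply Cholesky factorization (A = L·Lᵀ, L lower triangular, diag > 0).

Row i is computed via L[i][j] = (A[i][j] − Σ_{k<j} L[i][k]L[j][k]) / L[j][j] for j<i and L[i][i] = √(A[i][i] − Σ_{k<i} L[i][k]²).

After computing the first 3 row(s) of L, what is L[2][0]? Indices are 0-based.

Step 1: L[0][0] = √(9) = 3.
  L[1][0] = (3) / L[0][0] = 1.
Step 2: L[1][1] = √(16) = 4.
  L[2][0] = (-3) / L[0][0] = -1.
  L[2][1] = (-4) / L[1][1] = -1.
Step 3: L[2][2] = √(4) = 2.

L[2][0] = -1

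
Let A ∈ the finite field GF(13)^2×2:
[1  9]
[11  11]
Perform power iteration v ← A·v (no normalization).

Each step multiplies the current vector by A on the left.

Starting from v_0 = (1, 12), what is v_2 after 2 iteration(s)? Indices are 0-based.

v_2 = (5, 3)

v_0 = (1, 12).
v_1 = A·v_0 = (5, 0).
v_2 = A·v_1 = (5, 3).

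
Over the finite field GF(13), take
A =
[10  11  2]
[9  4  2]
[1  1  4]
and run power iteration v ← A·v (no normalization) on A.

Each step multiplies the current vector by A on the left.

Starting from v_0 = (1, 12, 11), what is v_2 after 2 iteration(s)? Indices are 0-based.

v_0 = (1, 12, 11).
v_1 = A·v_0 = (8, 1, 5).
v_2 = A·v_1 = (10, 8, 3).

v_2 = (10, 8, 3)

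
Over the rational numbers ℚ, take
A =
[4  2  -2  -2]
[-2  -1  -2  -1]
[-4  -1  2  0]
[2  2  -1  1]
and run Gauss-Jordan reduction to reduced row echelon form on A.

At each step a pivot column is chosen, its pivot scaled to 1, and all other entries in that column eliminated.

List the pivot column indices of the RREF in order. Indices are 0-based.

pivot columns: 0, 1, 2, 3

[1] R0 /= 4  ⇒  (1, 1/2, -1/2, -1/2)
     R1 -= -2·R0  ⇒  (0, 0, -3, -2)
     R2 -= -4·R0  ⇒  (0, 1, 0, -2)
     R3 -= 2·R0  ⇒  (0, 1, 0, 2)
[2] R1 <-> R2
[2] R1 /= 1  ⇒  (0, 1, 0, -2)
     R0 -= 1/2·R1  ⇒  (1, 0, -1/2, 1/2)
     R3 -= 1·R1  ⇒  (0, 0, 0, 4)
[3] R2 /= -3  ⇒  (0, 0, 1, 2/3)
     R0 -= -1/2·R2  ⇒  (1, 0, 0, 5/6)
[4] R3 /= 4  ⇒  (0, 0, 0, 1)
     R0 -= 5/6·R3  ⇒  (1, 0, 0, 0)
     R1 -= -2·R3  ⇒  (0, 1, 0, 0)
     R2 -= 2/3·R3  ⇒  (0, 0, 1, 0)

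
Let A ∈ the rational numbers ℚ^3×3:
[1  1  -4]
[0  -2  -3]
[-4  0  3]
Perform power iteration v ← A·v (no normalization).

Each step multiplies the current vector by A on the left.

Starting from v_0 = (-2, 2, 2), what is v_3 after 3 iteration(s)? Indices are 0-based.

v_3 = (-392, -178, 518)

v_0 = (-2, 2, 2).
v_1 = A·v_0 = (-8, -10, 14).
v_2 = A·v_1 = (-74, -22, 74).
v_3 = A·v_2 = (-392, -178, 518).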